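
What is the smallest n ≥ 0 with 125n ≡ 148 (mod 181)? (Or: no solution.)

gcd(181, 125):
  181 = 1×125 + 56
  125 = 2×56 + 13
  56 = 4×13 + 4
  13 = 3×4 + 1
  4 = 4×1
so gcd(181, 125) = 1.
1 divides 148, so solutions exist.
Back-substitute for Bézout coefficients:
  1 = 13 - 3×4
  ... = 125×(42) + 181×(-29)
So 125×(42) ≡ 1 (mod 181); multiply by 148: n ≡ 6216 (mod 181).
Smallest nonnegative: n = 6216 mod 181 = 62.

62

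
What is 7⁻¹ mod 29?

25

gcd(29, 7) = 1.
By Bézout, 7·(-4) + 29·(1) = 1.
So 7·-4 ≡ 1 (mod 29), and -4 mod 29 = 25.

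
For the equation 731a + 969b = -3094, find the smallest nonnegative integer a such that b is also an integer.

13

gcd(969, 731) = 17  (969 = 1·731 + 238, 731 = 3·238 + 17, 238 = 14·17).
17 divides -3094, so solutions exist.
Back-substituting, 731·(4) + 969·(-3) = 17.
Scale by -3094/17 = -182: (a₀, b₀) = (-728, 546).
General solution: a = -728 + 57t, b = 546 - 43t for integer t.
a ≥ 0: smallest is -728 mod 57 = 13 (at t = 13), with b = -13.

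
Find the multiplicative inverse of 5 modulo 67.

gcd(67, 5) = 1.
By Bézout, 5*(27) + 67*(-2) = 1.
So 5*27 ≡ 1 (mod 67), and 27 mod 67 = 27.

27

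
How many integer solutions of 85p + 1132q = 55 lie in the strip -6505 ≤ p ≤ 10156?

14

gcd(1132, 85):
  1132 = 13×85 + 27
  85 = 3×27 + 4
  27 = 6×4 + 3
  4 = 1×3 + 1
  3 = 3×1
so gcd(1132, 85) = 1.
Back-substitute for Bézout coefficients:
  1 = 4 - 1×3
  ... = 85×(293) + 1132×(-22)
Scale by 55: particular solution (16115, -1210); reduce p mod 1132: (267, -20).
General solution: p = 267 + 1132t, q = -20 - 85t for integer t.
-6505 ≤ 267 + 1132t ≤ 10156 gives t ∈ [-5, 8], which is 14 values.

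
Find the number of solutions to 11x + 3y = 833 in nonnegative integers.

25

gcd(11, 3) = 1.
By Bézout, 11*(-1) + 3*(4) = 1.
One solution: (1, 274).
General: x = 1 + 3t, y = 274 - 11t.
x ≥ 0 ⇒ t ≥ 0; y ≥ 0 ⇒ t ≤ 24. So t ∈ [0, 24]: 25 solutions.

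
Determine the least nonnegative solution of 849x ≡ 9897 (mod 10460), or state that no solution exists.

7293

gcd(10460, 849) = 1  (10460 = 12*849 + 272, 849 = 3*272 + 33, 272 = 8*33 + 8, 33 = 4*8 + 1, 8 = 8*1).
1 divides 9897, so solutions exist.
Back-substituting, 849*(1269) + 10460*(-103) = 1.
So 849*(1269) ≡ 1 (mod 10460); multiply by 9897: x ≡ 12559293 (mod 10460).
Smallest nonnegative: x = 12559293 mod 10460 = 7293.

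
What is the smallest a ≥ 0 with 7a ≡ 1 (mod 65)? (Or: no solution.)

gcd(65, 7) = 1  (65 = 9·7 + 2, 7 = 3·2 + 1, 2 = 2·1).
1 divides 1, so solutions exist.
Back-substituting, 7·(28) + 65·(-3) = 1.
So 7·(28) ≡ 1 (mod 65); multiply by 1: a ≡ 28 (mod 65).
Smallest nonnegative: a = 28 mod 65 = 28.

28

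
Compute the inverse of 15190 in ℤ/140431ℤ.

gcd(140431, 15190) = 1.
By Bézout, 15190×(-11473) + 140431×(1241) = 1.
So 15190×-11473 ≡ 1 (mod 140431), and -11473 mod 140431 = 128958.

128958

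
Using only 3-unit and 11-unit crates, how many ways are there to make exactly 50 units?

Need nonnegative integers with 3j + 11k = 50.
gcd(3, 11) = 1, and 3·(4) + 11·(-1) = 1.
So (j₀, k₀) = (200, -50); general j = 200 + 11t, k = -50 - 3t.
j ≥ 0 ⇒ t ≥ -18; k ≥ 0 ⇒ t ≤ -17. That's 2 values of t.

2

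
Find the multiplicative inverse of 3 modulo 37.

gcd(37, 3) = 1.
By Bézout, 3·(-12) + 37·(1) = 1.
So 3·-12 ≡ 1 (mod 37), and -12 mod 37 = 25.

25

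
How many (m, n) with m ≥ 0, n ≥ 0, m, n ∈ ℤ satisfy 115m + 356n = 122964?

3

gcd(356, 115) = 1.
By Bézout, 115×(-65) + 356×(21) = 1.
One solution: (252, 264).
General: m = 252 + 356t, n = 264 - 115t.
m ≥ 0 ⇒ t ≥ 0; n ≥ 0 ⇒ t ≤ 2. So t ∈ [0, 2]: 3 solutions.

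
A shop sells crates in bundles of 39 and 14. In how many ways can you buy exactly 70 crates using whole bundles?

Need nonnegative integers with 39j + 14k = 70.
gcd(39, 14) = 1, and 39·(-5) + 14·(14) = 1.
So (j₀, k₀) = (-350, 980); general j = -350 + 14t, k = 980 - 39t.
j ≥ 0 ⇒ t ≥ 25; k ≥ 0 ⇒ t ≤ 25. That's 1 value of t.

1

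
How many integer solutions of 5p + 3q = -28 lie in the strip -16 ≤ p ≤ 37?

gcd(5, 3):
  5 = 1×3 + 2
  3 = 1×2 + 1
  2 = 2×1
so gcd(5, 3) = 1.
Back-substitute for Bézout coefficients:
  1 = 3 - 1×2
  ... = 5×(-1) + 3×(2)
Scale by -28: particular solution (28, -56); reduce p mod 3: (1, -11).
General solution: p = 1 + 3t, q = -11 - 5t for integer t.
-16 ≤ 1 + 3t ≤ 37 gives t ∈ [-5, 12], which is 18 values.

18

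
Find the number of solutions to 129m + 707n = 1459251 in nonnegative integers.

16

gcd(707, 129) = 1  (707 = 5*129 + 62, 129 = 2*62 + 5, 62 = 12*5 + 2, 5 = 2*2 + 1, 2 = 2*1).
Back-substituting, 129*(285) + 707*(-52) = 1.
Scale by 1459251: one solution is (415886535, -75881052). Reduce m mod 707: (148, 2037).
General: m = 148 + 707t, n = 2037 - 129t.
m ≥ 0 ⇒ t ≥ 0; n ≥ 0 ⇒ t ≤ 15. So t ∈ [0, 15]: 16 solutions.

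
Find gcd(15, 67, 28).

1

gcd(67, 15):
  67 = 4·15 + 7
  15 = 2·7 + 1
  7 = 7·1
so gcd(67, 15) = 1.
gcd(1, 28) = 1.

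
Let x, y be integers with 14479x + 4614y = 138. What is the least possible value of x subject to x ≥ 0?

4578

gcd(14479, 4614):
  14479 = 3*4614 + 637
  4614 = 7*637 + 155
  637 = 4*155 + 17
  155 = 9*17 + 2
  17 = 8*2 + 1
  2 = 2*1
so gcd(14479, 4614) = 1.
1 divides 138, so solutions exist.
Back-substitute for Bézout coefficients:
  1 = 17 - 8*2
  ... = 14479*(2173) + 4614*(-6819)
Scale by 138/1 = 138: (x₀, y₀) = (299874, -941022).
General solution: x = 299874 + 4614t, y = -941022 - 14479t for integer t.
x ≥ 0: smallest is 299874 mod 4614 = 4578 (at t = -64), with y = -14366.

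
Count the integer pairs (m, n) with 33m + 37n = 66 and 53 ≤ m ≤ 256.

5

gcd(37, 33) = 1.
By Bézout, 33*(9) + 37*(-8) = 1.
Particular solution: (2, 0).
General solution: m = 2 + 37t, n = 0 - 33t for integer t.
53 ≤ 2 + 37t ≤ 256 gives t ∈ [2, 6], which is 5 values.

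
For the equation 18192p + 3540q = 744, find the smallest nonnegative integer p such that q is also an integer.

167

gcd(18192, 3540) = 12  (18192 = 5*3540 + 492, 3540 = 7*492 + 96, 492 = 5*96 + 12, 96 = 8*12).
12 divides 744, so solutions exist.
Back-substituting, 18192*(36) + 3540*(-185) = 12.
Scale by 744/12 = 62: (p₀, q₀) = (2232, -11470).
General solution: p = 2232 + 295t, q = -11470 - 1516t for integer t.
p ≥ 0: smallest is 2232 mod 295 = 167 (at t = -7), with q = -858.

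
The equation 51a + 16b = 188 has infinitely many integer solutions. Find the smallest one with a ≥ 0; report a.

gcd(51, 16):
  51 = 3×16 + 3
  16 = 5×3 + 1
  3 = 3×1
so gcd(51, 16) = 1.
1 divides 188, so solutions exist.
Back-substitute for Bézout coefficients:
  1 = 16 - 5×3
  ... = 51×(-5) + 16×(16)
Scale by 188/1 = 188: (a₀, b₀) = (-940, 3008).
General solution: a = -940 + 16t, b = 3008 - 51t for integer t.
a ≥ 0: smallest is -940 mod 16 = 4 (at t = 59), with b = -1.

4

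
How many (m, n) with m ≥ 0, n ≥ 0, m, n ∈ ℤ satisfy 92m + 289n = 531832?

20

gcd(289, 92) = 1  (289 = 3*92 + 13, 92 = 7*13 + 1, 13 = 13*1).
Back-substituting, 92*(22) + 289*(-7) = 1.
Scale by 531832: one solution is (11700304, -3722824). Reduce m mod 289: (139, 1796).
General: m = 139 + 289t, n = 1796 - 92t.
m ≥ 0 ⇒ t ≥ 0; n ≥ 0 ⇒ t ≤ 19. So t ∈ [0, 19]: 20 solutions.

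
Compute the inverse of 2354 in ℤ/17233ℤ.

gcd(17233, 2354):
  17233 = 7*2354 + 755
  2354 = 3*755 + 89
  755 = 8*89 + 43
  89 = 2*43 + 3
  43 = 14*3 + 1
  3 = 3*1
so gcd(17233, 2354) = 1.
Back-substitute for Bézout coefficients:
  1 = 43 - 14*3
  ... = 2354*(-5615) + 17233*(767)
So 2354*-5615 ≡ 1 (mod 17233), and -5615 mod 17233 = 11618.

11618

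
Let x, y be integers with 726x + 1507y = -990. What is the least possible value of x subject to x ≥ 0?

gcd(1507, 726) = 11.
11 divides -990, so solutions exist.
By Bézout, 726·(27) + 1507·(-13) = 11.
Scale by -990/11 = -90: (x₀, y₀) = (-2430, 1170).
General solution: x = -2430 + 137t, y = 1170 - 66t for integer t.
x ≥ 0: smallest is -2430 mod 137 = 36 (at t = 18), with y = -18.

36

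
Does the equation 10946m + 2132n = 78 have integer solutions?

gcd(10946, 2132) = 26  (10946 = 5·2132 + 286, 2132 = 7·286 + 130, 286 = 2·130 + 26, 130 = 5·26).
26 divides 78, so integer solutions exist.

yes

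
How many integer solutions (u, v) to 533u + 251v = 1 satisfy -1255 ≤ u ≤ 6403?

31

gcd(533, 251) = 1  (533 = 2*251 + 31, 251 = 8*31 + 3, 31 = 10*3 + 1, 3 = 3*1).
Back-substituting, 533*(81) + 251*(-172) = 1.
Scale by 1: particular solution (81, -172); reduce u mod 251: (81, -172).
General solution: u = 81 + 251t, v = -172 - 533t for integer t.
-1255 ≤ 81 + 251t ≤ 6403 gives t ∈ [-5, 25], which is 31 values.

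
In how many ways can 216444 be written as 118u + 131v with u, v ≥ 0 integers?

14

gcd(131, 118) = 1  (131 = 1*118 + 13, 118 = 9*13 + 1, 13 = 13*1).
Back-substituting, 118*(10) + 131*(-9) = 1.
Scale by 216444: one solution is (2164440, -1947996). Reduce u mod 131: (58, 1600).
General: u = 58 + 131t, v = 1600 - 118t.
u ≥ 0 ⇒ t ≥ 0; v ≥ 0 ⇒ t ≤ 13. So t ∈ [0, 13]: 14 solutions.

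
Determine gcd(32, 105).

gcd(105, 32):
  105 = 3*32 + 9
  32 = 3*9 + 5
  9 = 1*5 + 4
  5 = 1*4 + 1
  4 = 4*1
so gcd(105, 32) = 1.

1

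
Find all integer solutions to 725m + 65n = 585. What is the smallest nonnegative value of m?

0

gcd(725, 65) = 5.
5 divides 585, so solutions exist.
By Bézout, 725·(-6) + 65·(67) = 5.
Scale by 585/5 = 117: (m₀, n₀) = (-702, 7839).
General solution: m = -702 + 13t, n = 7839 - 145t for integer t.
m ≥ 0: smallest is -702 mod 13 = 0 (at t = 54), with n = 9.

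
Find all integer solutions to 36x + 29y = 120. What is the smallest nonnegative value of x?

13

gcd(36, 29) = 1  (36 = 1·29 + 7, 29 = 4·7 + 1, 7 = 7·1).
1 divides 120, so solutions exist.
Back-substituting, 36·(-4) + 29·(5) = 1.
Scale by 120/1 = 120: (x₀, y₀) = (-480, 600).
General solution: x = -480 + 29t, y = 600 - 36t for integer t.
x ≥ 0: smallest is -480 mod 29 = 13 (at t = 17), with y = -12.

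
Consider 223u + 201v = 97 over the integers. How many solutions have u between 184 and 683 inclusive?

gcd(223, 201) = 1.
By Bézout, 223·(64) + 201·(-71) = 1.
Particular solution: (178, -197).
General solution: u = 178 + 201t, v = -197 - 223t for integer t.
184 ≤ 178 + 201t ≤ 683 gives t ∈ [1, 2], which is 2 values.

2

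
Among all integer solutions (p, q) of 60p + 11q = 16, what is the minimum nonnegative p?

1

gcd(60, 11):
  60 = 5*11 + 5
  11 = 2*5 + 1
  5 = 5*1
so gcd(60, 11) = 1.
1 divides 16, so solutions exist.
Back-substitute for Bézout coefficients:
  1 = 11 - 2*5
  ... = 60*(-2) + 11*(11)
Scale by 16/1 = 16: (p₀, q₀) = (-32, 176).
General solution: p = -32 + 11t, q = 176 - 60t for integer t.
p ≥ 0: smallest is -32 mod 11 = 1 (at t = 3), with q = -4.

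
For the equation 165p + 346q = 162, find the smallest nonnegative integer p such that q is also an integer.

196

gcd(346, 165) = 1  (346 = 2×165 + 16, 165 = 10×16 + 5, 16 = 3×5 + 1, 5 = 5×1).
1 divides 162, so solutions exist.
Back-substituting, 165×(-65) + 346×(31) = 1.
Scale by 162/1 = 162: (p₀, q₀) = (-10530, 5022).
General solution: p = -10530 + 346t, q = 5022 - 165t for integer t.
p ≥ 0: smallest is -10530 mod 346 = 196 (at t = 31), with q = -93.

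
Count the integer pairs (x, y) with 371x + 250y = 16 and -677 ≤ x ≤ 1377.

gcd(371, 250):
  371 = 1×250 + 121
  250 = 2×121 + 8
  121 = 15×8 + 1
  8 = 8×1
so gcd(371, 250) = 1.
Back-substitute for Bézout coefficients:
  1 = 121 - 15×8
  ... = 371×(31) + 250×(-46)
Scale by 16: particular solution (496, -736); reduce x mod 250: (246, -365).
General solution: x = 246 + 250t, y = -365 - 371t for integer t.
-677 ≤ 246 + 250t ≤ 1377 gives t ∈ [-3, 4], which is 8 values.

8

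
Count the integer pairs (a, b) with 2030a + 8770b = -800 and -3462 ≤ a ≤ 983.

5

gcd(8770, 2030) = 10.
By Bézout, 2030*(-108) + 8770*(25) = 10.
Particular solution: (747, -173).
General solution: a = 747 + 877t, b = -173 - 203t for integer t.
-3462 ≤ 747 + 877t ≤ 983 gives t ∈ [-4, 0], which is 5 values.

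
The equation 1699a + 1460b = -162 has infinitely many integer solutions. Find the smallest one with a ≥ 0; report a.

gcd(1699, 1460):
  1699 = 1*1460 + 239
  1460 = 6*239 + 26
  239 = 9*26 + 5
  26 = 5*5 + 1
  5 = 5*1
so gcd(1699, 1460) = 1.
1 divides -162, so solutions exist.
Back-substitute for Bézout coefficients:
  1 = 26 - 5*5
  ... = 1699*(-281) + 1460*(327)
Scale by -162/1 = -162: (a₀, b₀) = (45522, -52974).
General solution: a = 45522 + 1460t, b = -52974 - 1699t for integer t.
a ≥ 0: smallest is 45522 mod 1460 = 262 (at t = -31), with b = -305.

262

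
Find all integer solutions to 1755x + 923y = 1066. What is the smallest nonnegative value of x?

gcd(1755, 923):
  1755 = 1×923 + 832
  923 = 1×832 + 91
  832 = 9×91 + 13
  91 = 7×13
so gcd(1755, 923) = 13.
13 divides 1066, so solutions exist.
Back-substitute for Bézout coefficients:
  13 = 832 - 9×91
  ... = 1755×(10) + 923×(-19)
Scale by 1066/13 = 82: (x₀, y₀) = (820, -1558).
General solution: x = 820 + 71t, y = -1558 - 135t for integer t.
x ≥ 0: smallest is 820 mod 71 = 39 (at t = -11), with y = -73.

39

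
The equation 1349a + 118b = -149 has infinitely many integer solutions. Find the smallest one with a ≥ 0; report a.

gcd(1349, 118):
  1349 = 11×118 + 51
  118 = 2×51 + 16
  51 = 3×16 + 3
  16 = 5×3 + 1
  3 = 3×1
so gcd(1349, 118) = 1.
1 divides -149, so solutions exist.
Back-substitute for Bézout coefficients:
  1 = 16 - 5×3
  ... = 1349×(-37) + 118×(423)
Scale by -149/1 = -149: (a₀, b₀) = (5513, -63027).
General solution: a = 5513 + 118t, b = -63027 - 1349t for integer t.
a ≥ 0: smallest is 5513 mod 118 = 85 (at t = -46), with b = -973.

85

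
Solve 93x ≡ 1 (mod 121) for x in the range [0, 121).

108

gcd(121, 93) = 1.
By Bézout, 93*(-13) + 121*(10) = 1.
So 93*-13 ≡ 1 (mod 121), and -13 mod 121 = 108.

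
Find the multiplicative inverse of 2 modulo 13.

7

gcd(13, 2) = 1.
By Bézout, 2×(-6) + 13×(1) = 1.
So 2×-6 ≡ 1 (mod 13), and -6 mod 13 = 7.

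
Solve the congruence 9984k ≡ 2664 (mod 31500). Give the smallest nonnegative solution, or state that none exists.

1521

gcd(31500, 9984):
  31500 = 3×9984 + 1548
  9984 = 6×1548 + 696
  1548 = 2×696 + 156
  696 = 4×156 + 72
  156 = 2×72 + 12
  72 = 6×12
so gcd(31500, 9984) = 12.
12 divides 2664, so solutions exist.
Back-substitute for Bézout coefficients:
  12 = 156 - 2×72
  ... = 9984×(-407) + 31500×(129)
So 9984×(-407) ≡ 12 (mod 31500); multiply by 222: k ≡ -90354 (mod 2625).
Smallest nonnegative: k = -90354 mod 2625 = 1521.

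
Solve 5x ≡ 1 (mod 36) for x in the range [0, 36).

29

gcd(36, 5) = 1.
By Bézout, 5·(-7) + 36·(1) = 1.
So 5·-7 ≡ 1 (mod 36), and -7 mod 36 = 29.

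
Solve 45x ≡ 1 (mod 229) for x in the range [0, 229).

gcd(229, 45) = 1.
By Bézout, 45×(56) + 229×(-11) = 1.
So 45×56 ≡ 1 (mod 229), and 56 mod 229 = 56.

56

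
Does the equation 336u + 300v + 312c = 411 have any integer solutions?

no

gcd(336, 300) = 12  (336 = 1×300 + 36, 300 = 8×36 + 12, 36 = 3×12).
gcd(12, 312) = 12.
12 does not divide 411 (remainder 3), so no integer solutions.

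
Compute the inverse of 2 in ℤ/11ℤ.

6

gcd(11, 2) = 1  (11 = 5*2 + 1, 2 = 2*1).
Back-substituting, 2*(-5) + 11*(1) = 1.
So 2*-5 ≡ 1 (mod 11), and -5 mod 11 = 6.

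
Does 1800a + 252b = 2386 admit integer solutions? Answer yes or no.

gcd(1800, 252) = 36  (1800 = 7*252 + 36, 252 = 7*36).
36 does not divide 2386 (remainder 10), so no integer solutions.

no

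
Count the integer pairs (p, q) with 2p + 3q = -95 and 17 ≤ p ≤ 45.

10

gcd(3, 2):
  3 = 1*2 + 1
  2 = 2*1
so gcd(3, 2) = 1.
Back-substitute for Bézout coefficients:
  1 = 3 - 1*2
  ... = 2*(-1) + 3*(1)
Scale by -95: particular solution (95, -95); reduce p mod 3: (2, -33).
General solution: p = 2 + 3t, q = -33 - 2t for integer t.
17 ≤ 2 + 3t ≤ 45 gives t ∈ [5, 14], which is 10 values.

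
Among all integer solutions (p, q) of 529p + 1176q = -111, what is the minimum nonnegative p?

gcd(1176, 529):
  1176 = 2×529 + 118
  529 = 4×118 + 57
  118 = 2×57 + 4
  57 = 14×4 + 1
  4 = 4×1
so gcd(1176, 529) = 1.
1 divides -111, so solutions exist.
Back-substitute for Bézout coefficients:
  1 = 57 - 14×4
  ... = 529×(289) + 1176×(-130)
Scale by -111/1 = -111: (p₀, q₀) = (-32079, 14430).
General solution: p = -32079 + 1176t, q = 14430 - 529t for integer t.
p ≥ 0: smallest is -32079 mod 1176 = 849 (at t = 28), with q = -382.

849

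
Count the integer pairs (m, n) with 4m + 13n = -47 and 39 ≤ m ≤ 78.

3

gcd(13, 4) = 1.
By Bézout, 4·(-3) + 13·(1) = 1.
Particular solution: (11, -7).
General solution: m = 11 + 13t, n = -7 - 4t for integer t.
39 ≤ 11 + 13t ≤ 78 gives t ∈ [3, 5], which is 3 values.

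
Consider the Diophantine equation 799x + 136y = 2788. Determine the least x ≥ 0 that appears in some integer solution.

4

gcd(799, 136):
  799 = 5×136 + 119
  136 = 1×119 + 17
  119 = 7×17
so gcd(799, 136) = 17.
17 divides 2788, so solutions exist.
Back-substitute for Bézout coefficients:
  17 = 136 - 1×119
  ... = 799×(-1) + 136×(6)
Scale by 2788/17 = 164: (x₀, y₀) = (-164, 984).
General solution: x = -164 + 8t, y = 984 - 47t for integer t.
x ≥ 0: smallest is -164 mod 8 = 4 (at t = 21), with y = -3.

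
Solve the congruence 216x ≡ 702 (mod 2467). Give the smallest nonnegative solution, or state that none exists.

gcd(2467, 216) = 1.
1 divides 702, so solutions exist.
By Bézout, 216*(-217) + 2467*(19) = 1.
So 216*(-217) ≡ 1 (mod 2467); multiply by 702: x ≡ -152334 (mod 2467).
Smallest nonnegative: x = -152334 mod 2467 = 620.

620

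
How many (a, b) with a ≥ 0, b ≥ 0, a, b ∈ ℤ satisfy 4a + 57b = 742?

gcd(57, 4) = 1.
By Bézout, 4·(-14) + 57·(1) = 1.
One solution: (43, 10).
General: a = 43 + 57t, b = 10 - 4t.
a ≥ 0 ⇒ t ≥ 0; b ≥ 0 ⇒ t ≤ 2. So t ∈ [0, 2]: 3 solutions.

3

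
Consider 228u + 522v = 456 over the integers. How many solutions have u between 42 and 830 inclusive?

9

gcd(522, 228) = 6.
By Bézout, 228*(-16) + 522*(7) = 6.
Particular solution: (2, 0).
General solution: u = 2 + 87t, v = 0 - 38t for integer t.
42 ≤ 2 + 87t ≤ 830 gives t ∈ [1, 9], which is 9 values.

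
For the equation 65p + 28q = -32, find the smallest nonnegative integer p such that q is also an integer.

12

gcd(65, 28) = 1.
1 divides -32, so solutions exist.
By Bézout, 65*(-3) + 28*(7) = 1.
Scale by -32/1 = -32: (p₀, q₀) = (96, -224).
General solution: p = 96 + 28t, q = -224 - 65t for integer t.
p ≥ 0: smallest is 96 mod 28 = 12 (at t = -3), with q = -29.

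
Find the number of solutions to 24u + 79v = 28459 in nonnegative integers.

15

gcd(79, 24) = 1.
By Bézout, 24×(-23) + 79×(7) = 1.
One solution: (37, 349).
General: u = 37 + 79t, v = 349 - 24t.
u ≥ 0 ⇒ t ≥ 0; v ≥ 0 ⇒ t ≤ 14. So t ∈ [0, 14]: 15 solutions.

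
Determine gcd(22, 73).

1

gcd(73, 22):
  73 = 3·22 + 7
  22 = 3·7 + 1
  7 = 7·1
so gcd(73, 22) = 1.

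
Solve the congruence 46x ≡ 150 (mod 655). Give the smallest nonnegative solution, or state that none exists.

345

gcd(655, 46):
  655 = 14*46 + 11
  46 = 4*11 + 2
  11 = 5*2 + 1
  2 = 2*1
so gcd(655, 46) = 1.
1 divides 150, so solutions exist.
Back-substitute for Bézout coefficients:
  1 = 11 - 5*2
  ... = 46*(-299) + 655*(21)
So 46*(-299) ≡ 1 (mod 655); multiply by 150: x ≡ -44850 (mod 655).
Smallest nonnegative: x = -44850 mod 655 = 345.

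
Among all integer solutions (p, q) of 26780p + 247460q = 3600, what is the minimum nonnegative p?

gcd(247460, 26780) = 20  (247460 = 9*26780 + 6440, 26780 = 4*6440 + 1020, 6440 = 6*1020 + 320, 1020 = 3*320 + 60, 320 = 5*60 + 20, 60 = 3*20).
20 divides 3600, so solutions exist.
Back-substituting, 26780*(-3881) + 247460*(420) = 20.
Scale by 3600/20 = 180: (p₀, q₀) = (-698580, 75600).
General solution: p = -698580 + 12373t, q = 75600 - 1339t for integer t.
p ≥ 0: smallest is -698580 mod 12373 = 6681 (at t = 57), with q = -723.

6681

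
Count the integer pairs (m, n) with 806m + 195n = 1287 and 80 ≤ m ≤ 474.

26

gcd(806, 195):
  806 = 4·195 + 26
  195 = 7·26 + 13
  26 = 2·13
so gcd(806, 195) = 13.
Back-substitute for Bézout coefficients:
  13 = 195 - 7·26
  ... = 806·(-7) + 195·(29)
Scale by 99: particular solution (-693, 2871); reduce m mod 15: (12, -43).
General solution: m = 12 + 15t, n = -43 - 62t for integer t.
80 ≤ 12 + 15t ≤ 474 gives t ∈ [5, 30], which is 26 values.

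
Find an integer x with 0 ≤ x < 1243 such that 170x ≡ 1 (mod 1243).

680

gcd(1243, 170) = 1.
By Bézout, 170*(-563) + 1243*(77) = 1.
So 170*-563 ≡ 1 (mod 1243), and -563 mod 1243 = 680.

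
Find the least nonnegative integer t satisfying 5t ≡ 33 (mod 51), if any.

27

gcd(51, 5) = 1.
1 divides 33, so solutions exist.
By Bézout, 5*(-10) + 51*(1) = 1.
So 5*(-10) ≡ 1 (mod 51); multiply by 33: t ≡ -330 (mod 51).
Smallest nonnegative: t = -330 mod 51 = 27.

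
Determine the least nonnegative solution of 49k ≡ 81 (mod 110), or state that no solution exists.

gcd(110, 49) = 1.
1 divides 81, so solutions exist.
By Bézout, 49×(9) + 110×(-4) = 1.
So 49×(9) ≡ 1 (mod 110); multiply by 81: k ≡ 729 (mod 110).
Smallest nonnegative: k = 729 mod 110 = 69.

69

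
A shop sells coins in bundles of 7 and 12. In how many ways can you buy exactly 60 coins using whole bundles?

Need nonnegative integers with 7j + 12k = 60.
gcd(7, 12) = 1, and 7·(-5) + 12·(3) = 1.
So (j₀, k₀) = (-300, 180); general j = -300 + 12t, k = 180 - 7t.
j ≥ 0 ⇒ t ≥ 25; k ≥ 0 ⇒ t ≤ 25. That's 1 value of t.

1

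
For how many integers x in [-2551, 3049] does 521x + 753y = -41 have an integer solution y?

8

gcd(753, 521) = 1  (753 = 1×521 + 232, 521 = 2×232 + 57, 232 = 4×57 + 4, 57 = 14×4 + 1, 4 = 4×1).
Back-substituting, 521×(185) + 753×(-128) = 1.
Scale by -41: particular solution (-7585, 5248); reduce x mod 753: (698, -483).
General solution: x = 698 + 753t, y = -483 - 521t for integer t.
-2551 ≤ 698 + 753t ≤ 3049 gives t ∈ [-4, 3], which is 8 values.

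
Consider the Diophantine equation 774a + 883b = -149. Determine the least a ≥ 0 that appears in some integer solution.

gcd(883, 774):
  883 = 1·774 + 109
  774 = 7·109 + 11
  109 = 9·11 + 10
  11 = 1·10 + 1
  10 = 10·1
so gcd(883, 774) = 1.
1 divides -149, so solutions exist.
Back-substitute for Bézout coefficients:
  1 = 11 - 1·10
  ... = 774·(81) + 883·(-71)
Scale by -149/1 = -149: (a₀, b₀) = (-12069, 10579).
General solution: a = -12069 + 883t, b = 10579 - 774t for integer t.
a ≥ 0: smallest is -12069 mod 883 = 293 (at t = 14), with b = -257.

293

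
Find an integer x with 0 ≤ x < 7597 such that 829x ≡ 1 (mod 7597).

gcd(7597, 829) = 1.
By Bézout, 829×(1173) + 7597×(-128) = 1.
So 829×1173 ≡ 1 (mod 7597), and 1173 mod 7597 = 1173.

1173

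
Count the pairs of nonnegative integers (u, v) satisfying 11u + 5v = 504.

gcd(11, 5) = 1.
By Bézout, 11×(1) + 5×(-2) = 1.
One solution: (4, 92).
General: u = 4 + 5t, v = 92 - 11t.
u ≥ 0 ⇒ t ≥ 0; v ≥ 0 ⇒ t ≤ 8. So t ∈ [0, 8]: 9 solutions.

9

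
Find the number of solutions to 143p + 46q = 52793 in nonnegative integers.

gcd(143, 46) = 1.
By Bézout, 143·(-9) + 46·(28) = 1.
One solution: (43, 1014).
General: p = 43 + 46t, q = 1014 - 143t.
p ≥ 0 ⇒ t ≥ 0; q ≥ 0 ⇒ t ≤ 7. So t ∈ [0, 7]: 8 solutions.

8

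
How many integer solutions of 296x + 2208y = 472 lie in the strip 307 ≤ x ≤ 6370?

22

gcd(2208, 296) = 8.
By Bézout, 296*(97) + 2208*(-13) = 8.
Particular solution: (203, -27).
General solution: x = 203 + 276t, y = -27 - 37t for integer t.
307 ≤ 203 + 276t ≤ 6370 gives t ∈ [1, 22], which is 22 values.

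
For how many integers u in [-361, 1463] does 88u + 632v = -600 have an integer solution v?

23

gcd(632, 88):
  632 = 7*88 + 16
  88 = 5*16 + 8
  16 = 2*8
so gcd(632, 88) = 8.
Back-substitute for Bézout coefficients:
  8 = 88 - 5*16
  ... = 88*(36) + 632*(-5)
Scale by -75: particular solution (-2700, 375); reduce u mod 79: (65, -10).
General solution: u = 65 + 79t, v = -10 - 11t for integer t.
-361 ≤ 65 + 79t ≤ 1463 gives t ∈ [-5, 17], which is 23 values.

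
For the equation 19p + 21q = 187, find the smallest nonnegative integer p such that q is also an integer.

gcd(21, 19) = 1.
1 divides 187, so solutions exist.
By Bézout, 19×(10) + 21×(-9) = 1.
Scale by 187/1 = 187: (p₀, q₀) = (1870, -1683).
General solution: p = 1870 + 21t, q = -1683 - 19t for integer t.
p ≥ 0: smallest is 1870 mod 21 = 1 (at t = -89), with q = 8.

1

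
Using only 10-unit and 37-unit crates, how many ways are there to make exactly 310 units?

Need nonnegative integers with 10j + 37k = 310.
gcd(10, 37) = 1, and 10·(-11) + 37·(3) = 1.
So (j₀, k₀) = (-3410, 930); general j = -3410 + 37t, k = 930 - 10t.
j ≥ 0 ⇒ t ≥ 93; k ≥ 0 ⇒ t ≤ 93. That's 1 value of t.

1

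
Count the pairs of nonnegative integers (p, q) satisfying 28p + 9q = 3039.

gcd(28, 9) = 1.
By Bézout, 28×(1) + 9×(-3) = 1.
One solution: (6, 319).
General: p = 6 + 9t, q = 319 - 28t.
p ≥ 0 ⇒ t ≥ 0; q ≥ 0 ⇒ t ≤ 11. So t ∈ [0, 11]: 12 solutions.

12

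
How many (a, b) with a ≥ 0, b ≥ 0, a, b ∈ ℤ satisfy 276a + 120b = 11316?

gcd(276, 120):
  276 = 2×120 + 36
  120 = 3×36 + 12
  36 = 3×12
so gcd(276, 120) = 12.
Back-substitute for Bézout coefficients:
  12 = 120 - 3×36
  ... = 276×(-3) + 120×(7)
Scale by 943: one solution is (-2829, 6601). Reduce a mod 10: (1, 92).
General: a = 1 + 10t, b = 92 - 23t.
a ≥ 0 ⇒ t ≥ 0; b ≥ 0 ⇒ t ≤ 4. So t ∈ [0, 4]: 5 solutions.

5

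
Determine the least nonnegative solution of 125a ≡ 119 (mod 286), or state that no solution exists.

gcd(286, 125) = 1  (286 = 2*125 + 36, 125 = 3*36 + 17, 36 = 2*17 + 2, 17 = 8*2 + 1, 2 = 2*1).
1 divides 119, so solutions exist.
Back-substituting, 125*(135) + 286*(-59) = 1.
So 125*(135) ≡ 1 (mod 286); multiply by 119: a ≡ 16065 (mod 286).
Smallest nonnegative: a = 16065 mod 286 = 49.

49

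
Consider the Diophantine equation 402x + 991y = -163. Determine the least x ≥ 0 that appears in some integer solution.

431

gcd(991, 402) = 1.
1 divides -163, so solutions exist.
By Bézout, 402×(-106) + 991×(43) = 1.
Scale by -163/1 = -163: (x₀, y₀) = (17278, -7009).
General solution: x = 17278 + 991t, y = -7009 - 402t for integer t.
x ≥ 0: smallest is 17278 mod 991 = 431 (at t = -17), with y = -175.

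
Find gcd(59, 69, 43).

1

gcd(69, 59):
  69 = 1·59 + 10
  59 = 5·10 + 9
  10 = 1·9 + 1
  9 = 9·1
so gcd(69, 59) = 1.
gcd(1, 43) = 1.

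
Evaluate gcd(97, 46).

1

gcd(97, 46):
  97 = 2·46 + 5
  46 = 9·5 + 1
  5 = 5·1
so gcd(97, 46) = 1.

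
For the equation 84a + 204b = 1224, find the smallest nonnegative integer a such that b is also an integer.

gcd(204, 84) = 12.
12 divides 1224, so solutions exist.
By Bézout, 84×(5) + 204×(-2) = 12.
Scale by 1224/12 = 102: (a₀, b₀) = (510, -204).
General solution: a = 510 + 17t, b = -204 - 7t for integer t.
a ≥ 0: smallest is 510 mod 17 = 0 (at t = -30), with b = 6.

0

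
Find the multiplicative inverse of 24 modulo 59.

32

gcd(59, 24):
  59 = 2*24 + 11
  24 = 2*11 + 2
  11 = 5*2 + 1
  2 = 2*1
so gcd(59, 24) = 1.
Back-substitute for Bézout coefficients:
  1 = 11 - 5*2
  ... = 24*(-27) + 59*(11)
So 24*-27 ≡ 1 (mod 59), and -27 mod 59 = 32.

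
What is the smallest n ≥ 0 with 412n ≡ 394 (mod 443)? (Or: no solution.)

416

gcd(443, 412):
  443 = 1·412 + 31
  412 = 13·31 + 9
  31 = 3·9 + 4
  9 = 2·4 + 1
  4 = 4·1
so gcd(443, 412) = 1.
1 divides 394, so solutions exist.
Back-substitute for Bézout coefficients:
  1 = 9 - 2·4
  ... = 412·(100) + 443·(-93)
So 412·(100) ≡ 1 (mod 443); multiply by 394: n ≡ 39400 (mod 443).
Smallest nonnegative: n = 39400 mod 443 = 416.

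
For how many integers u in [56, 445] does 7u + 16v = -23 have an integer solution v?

24

gcd(16, 7) = 1  (16 = 2×7 + 2, 7 = 3×2 + 1, 2 = 2×1).
Back-substituting, 7×(7) + 16×(-3) = 1.
Scale by -23: particular solution (-161, 69); reduce u mod 16: (15, -8).
General solution: u = 15 + 16t, v = -8 - 7t for integer t.
56 ≤ 15 + 16t ≤ 445 gives t ∈ [3, 26], which is 24 values.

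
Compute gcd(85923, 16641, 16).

gcd(85923, 16641) = 9.
gcd(9, 16) = 1.

1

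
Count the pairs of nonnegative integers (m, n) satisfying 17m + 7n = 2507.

gcd(17, 7):
  17 = 2·7 + 3
  7 = 2·3 + 1
  3 = 3·1
so gcd(17, 7) = 1.
Back-substitute for Bézout coefficients:
  1 = 7 - 2·3
  ... = 17·(-2) + 7·(5)
Scale by 2507: one solution is (-5014, 12535). Reduce m mod 7: (5, 346).
General: m = 5 + 7t, n = 346 - 17t.
m ≥ 0 ⇒ t ≥ 0; n ≥ 0 ⇒ t ≤ 20. So t ∈ [0, 20]: 21 solutions.

21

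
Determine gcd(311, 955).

gcd(955, 311):
  955 = 3×311 + 22
  311 = 14×22 + 3
  22 = 7×3 + 1
  3 = 3×1
so gcd(955, 311) = 1.

1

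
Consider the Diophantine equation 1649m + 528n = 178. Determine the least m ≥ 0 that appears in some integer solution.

gcd(1649, 528) = 1.
1 divides 178, so solutions exist.
By Bézout, 1649·(65) + 528·(-203) = 1.
Scale by 178/1 = 178: (m₀, n₀) = (11570, -36134).
General solution: m = 11570 + 528t, n = -36134 - 1649t for integer t.
m ≥ 0: smallest is 11570 mod 528 = 482 (at t = -21), with n = -1505.

482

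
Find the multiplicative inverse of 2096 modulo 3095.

gcd(3095, 2096):
  3095 = 1×2096 + 999
  2096 = 2×999 + 98
  999 = 10×98 + 19
  98 = 5×19 + 3
  19 = 6×3 + 1
  3 = 3×1
so gcd(3095, 2096) = 1.
Back-substitute for Bézout coefficients:
  1 = 19 - 6×3
  ... = 2096×(-979) + 3095×(663)
So 2096×-979 ≡ 1 (mod 3095), and -979 mod 3095 = 2116.

2116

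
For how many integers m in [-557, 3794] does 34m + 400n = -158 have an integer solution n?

gcd(400, 34) = 2  (400 = 11×34 + 26, 34 = 1×26 + 8, 26 = 3×8 + 2, 8 = 4×2).
Back-substituting, 34×(-47) + 400×(4) = 2.
Scale by -79: particular solution (3713, -316); reduce m mod 200: (113, -10).
General solution: m = 113 + 200t, n = -10 - 17t for integer t.
-557 ≤ 113 + 200t ≤ 3794 gives t ∈ [-3, 18], which is 22 values.

22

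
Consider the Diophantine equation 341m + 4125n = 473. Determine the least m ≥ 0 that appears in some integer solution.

328

gcd(4125, 341) = 11  (4125 = 12*341 + 33, 341 = 10*33 + 11, 33 = 3*11).
11 divides 473, so solutions exist.
Back-substituting, 341*(121) + 4125*(-10) = 11.
Scale by 473/11 = 43: (m₀, n₀) = (5203, -430).
General solution: m = 5203 + 375t, n = -430 - 31t for integer t.
m ≥ 0: smallest is 5203 mod 375 = 328 (at t = -13), with n = -27.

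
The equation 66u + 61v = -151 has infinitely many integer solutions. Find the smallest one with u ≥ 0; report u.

gcd(66, 61):
  66 = 1·61 + 5
  61 = 12·5 + 1
  5 = 5·1
so gcd(66, 61) = 1.
1 divides -151, so solutions exist.
Back-substitute for Bézout coefficients:
  1 = 61 - 12·5
  ... = 66·(-12) + 61·(13)
Scale by -151/1 = -151: (u₀, v₀) = (1812, -1963).
General solution: u = 1812 + 61t, v = -1963 - 66t for integer t.
u ≥ 0: smallest is 1812 mod 61 = 43 (at t = -29), with v = -49.

43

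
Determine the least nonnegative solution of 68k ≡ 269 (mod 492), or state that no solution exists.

gcd(492, 68) = 4  (492 = 7*68 + 16, 68 = 4*16 + 4, 16 = 4*4).
4 does not divide 269, so the congruence has no solution.

no solution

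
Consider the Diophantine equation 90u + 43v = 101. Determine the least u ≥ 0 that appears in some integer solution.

36

gcd(90, 43):
  90 = 2·43 + 4
  43 = 10·4 + 3
  4 = 1·3 + 1
  3 = 3·1
so gcd(90, 43) = 1.
1 divides 101, so solutions exist.
Back-substitute for Bézout coefficients:
  1 = 4 - 1·3
  ... = 90·(11) + 43·(-23)
Scale by 101/1 = 101: (u₀, v₀) = (1111, -2323).
General solution: u = 1111 + 43t, v = -2323 - 90t for integer t.
u ≥ 0: smallest is 1111 mod 43 = 36 (at t = -25), with v = -73.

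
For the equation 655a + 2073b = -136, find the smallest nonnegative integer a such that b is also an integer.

2000

gcd(2073, 655):
  2073 = 3×655 + 108
  655 = 6×108 + 7
  108 = 15×7 + 3
  7 = 2×3 + 1
  3 = 3×1
so gcd(2073, 655) = 1.
1 divides -136, so solutions exist.
Back-substitute for Bézout coefficients:
  1 = 7 - 2×3
  ... = 655×(595) + 2073×(-188)
Scale by -136/1 = -136: (a₀, b₀) = (-80920, 25568).
General solution: a = -80920 + 2073t, b = 25568 - 655t for integer t.
a ≥ 0: smallest is -80920 mod 2073 = 2000 (at t = 40), with b = -632.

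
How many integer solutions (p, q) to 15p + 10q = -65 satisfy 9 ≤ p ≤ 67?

gcd(15, 10):
  15 = 1×10 + 5
  10 = 2×5
so gcd(15, 10) = 5.
Back-substitute for Bézout coefficients:
  5 = 15 - 1×10
  ... = 15×(1) + 10×(-1)
Scale by -13: particular solution (-13, 13); reduce p mod 2: (1, -8).
General solution: p = 1 + 2t, q = -8 - 3t for integer t.
9 ≤ 1 + 2t ≤ 67 gives t ∈ [4, 33], which is 30 values.

30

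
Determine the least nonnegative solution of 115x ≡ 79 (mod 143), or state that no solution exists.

84

gcd(143, 115) = 1  (143 = 1·115 + 28, 115 = 4·28 + 3, 28 = 9·3 + 1, 3 = 3·1).
1 divides 79, so solutions exist.
Back-substituting, 115·(-46) + 143·(37) = 1.
So 115·(-46) ≡ 1 (mod 143); multiply by 79: x ≡ -3634 (mod 143).
Smallest nonnegative: x = -3634 mod 143 = 84.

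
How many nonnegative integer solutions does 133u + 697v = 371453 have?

gcd(697, 133) = 1.
By Bézout, 133·(283) + 697·(-54) = 1.
One solution: (356, 465).
General: u = 356 + 697t, v = 465 - 133t.
u ≥ 0 ⇒ t ≥ 0; v ≥ 0 ⇒ t ≤ 3. So t ∈ [0, 3]: 4 solutions.

4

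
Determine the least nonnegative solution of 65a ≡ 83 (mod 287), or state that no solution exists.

gcd(287, 65) = 1  (287 = 4*65 + 27, 65 = 2*27 + 11, 27 = 2*11 + 5, 11 = 2*5 + 1, 5 = 5*1).
1 divides 83, so solutions exist.
Back-substituting, 65*(53) + 287*(-12) = 1.
So 65*(53) ≡ 1 (mod 287); multiply by 83: a ≡ 4399 (mod 287).
Smallest nonnegative: a = 4399 mod 287 = 94.

94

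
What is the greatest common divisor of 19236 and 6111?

21

gcd(19236, 6111):
  19236 = 3×6111 + 903
  6111 = 6×903 + 693
  903 = 1×693 + 210
  693 = 3×210 + 63
  210 = 3×63 + 21
  63 = 3×21
so gcd(19236, 6111) = 21.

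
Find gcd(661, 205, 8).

gcd(661, 205) = 1.
gcd(1, 8) = 1.

1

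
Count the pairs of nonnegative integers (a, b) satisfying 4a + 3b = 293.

gcd(4, 3) = 1  (4 = 1×3 + 1, 3 = 3×1).
Back-substituting, 4×(1) + 3×(-1) = 1.
Scale by 293: one solution is (293, -293). Reduce a mod 3: (2, 95).
General: a = 2 + 3t, b = 95 - 4t.
a ≥ 0 ⇒ t ≥ 0; b ≥ 0 ⇒ t ≤ 23. So t ∈ [0, 23]: 24 solutions.

24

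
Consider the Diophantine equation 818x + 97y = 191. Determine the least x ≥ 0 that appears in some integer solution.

gcd(818, 97):
  818 = 8*97 + 42
  97 = 2*42 + 13
  42 = 3*13 + 3
  13 = 4*3 + 1
  3 = 3*1
so gcd(818, 97) = 1.
1 divides 191, so solutions exist.
Back-substitute for Bézout coefficients:
  1 = 13 - 4*3
  ... = 818*(-30) + 97*(253)
Scale by 191/1 = 191: (x₀, y₀) = (-5730, 48323).
General solution: x = -5730 + 97t, y = 48323 - 818t for integer t.
x ≥ 0: smallest is -5730 mod 97 = 90 (at t = 60), with y = -757.

90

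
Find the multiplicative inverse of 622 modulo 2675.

658

gcd(2675, 622) = 1.
By Bézout, 622×(658) + 2675×(-153) = 1.
So 622×658 ≡ 1 (mod 2675), and 658 mod 2675 = 658.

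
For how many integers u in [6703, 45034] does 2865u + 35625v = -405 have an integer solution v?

gcd(35625, 2865) = 15.
By Bézout, 2865×(286) + 35625×(-23) = 15.
Particular solution: (1778, -143).
General solution: u = 1778 + 2375t, v = -143 - 191t for integer t.
6703 ≤ 1778 + 2375t ≤ 45034 gives t ∈ [3, 18], which is 16 values.

16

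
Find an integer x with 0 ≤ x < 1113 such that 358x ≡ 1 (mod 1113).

gcd(1113, 358) = 1.
By Bézout, 358·(-314) + 1113·(101) = 1.
So 358·-314 ≡ 1 (mod 1113), and -314 mod 1113 = 799.

799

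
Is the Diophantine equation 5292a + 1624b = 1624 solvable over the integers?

gcd(5292, 1624):
  5292 = 3·1624 + 420
  1624 = 3·420 + 364
  420 = 1·364 + 56
  364 = 6·56 + 28
  56 = 2·28
so gcd(5292, 1624) = 28.
28 divides 1624, so integer solutions exist.

yes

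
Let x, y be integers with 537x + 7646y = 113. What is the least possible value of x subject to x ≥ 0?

1481

gcd(7646, 537) = 1.
1 divides 113, so solutions exist.
By Bézout, 537·(2449) + 7646·(-172) = 1.
Scale by 113/1 = 113: (x₀, y₀) = (276737, -19436).
General solution: x = 276737 + 7646t, y = -19436 - 537t for integer t.
x ≥ 0: smallest is 276737 mod 7646 = 1481 (at t = -36), with y = -104.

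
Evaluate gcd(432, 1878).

gcd(1878, 432) = 6  (1878 = 4·432 + 150, 432 = 2·150 + 132, 150 = 1·132 + 18, 132 = 7·18 + 6, 18 = 3·6).

6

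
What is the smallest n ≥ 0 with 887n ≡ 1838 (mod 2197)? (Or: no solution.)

760

gcd(2197, 887):
  2197 = 2×887 + 423
  887 = 2×423 + 41
  423 = 10×41 + 13
  41 = 3×13 + 2
  13 = 6×2 + 1
  2 = 2×1
so gcd(2197, 887) = 1.
1 divides 1838, so solutions exist.
Back-substitute for Bézout coefficients:
  1 = 13 - 6×2
  ... = 887×(-1018) + 2197×(411)
So 887×(-1018) ≡ 1 (mod 2197); multiply by 1838: n ≡ -1871084 (mod 2197).
Smallest nonnegative: n = -1871084 mod 2197 = 760.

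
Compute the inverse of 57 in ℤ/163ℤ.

gcd(163, 57):
  163 = 2*57 + 49
  57 = 1*49 + 8
  49 = 6*8 + 1
  8 = 8*1
so gcd(163, 57) = 1.
Back-substitute for Bézout coefficients:
  1 = 49 - 6*8
  ... = 57*(-20) + 163*(7)
So 57*-20 ≡ 1 (mod 163), and -20 mod 163 = 143.

143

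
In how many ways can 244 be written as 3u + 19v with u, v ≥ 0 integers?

gcd(19, 3) = 1  (19 = 6*3 + 1, 3 = 3*1).
Back-substituting, 3*(-6) + 19*(1) = 1.
Scale by 244: one solution is (-1464, 244). Reduce u mod 19: (18, 10).
General: u = 18 + 19t, v = 10 - 3t.
u ≥ 0 ⇒ t ≥ 0; v ≥ 0 ⇒ t ≤ 3. So t ∈ [0, 3]: 4 solutions.

4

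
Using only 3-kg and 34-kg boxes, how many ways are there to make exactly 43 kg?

1

Need nonnegative integers with 3j + 34k = 43.
gcd(3, 34) = 1, and 3·(-11) + 34·(1) = 1.
So (j₀, k₀) = (-473, 43); general j = -473 + 34t, k = 43 - 3t.
j ≥ 0 ⇒ t ≥ 14; k ≥ 0 ⇒ t ≤ 14. That's 1 value of t.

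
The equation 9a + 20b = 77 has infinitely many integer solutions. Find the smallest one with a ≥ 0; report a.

gcd(20, 9):
  20 = 2*9 + 2
  9 = 4*2 + 1
  2 = 2*1
so gcd(20, 9) = 1.
1 divides 77, so solutions exist.
Back-substitute for Bézout coefficients:
  1 = 9 - 4*2
  ... = 9*(9) + 20*(-4)
Scale by 77/1 = 77: (a₀, b₀) = (693, -308).
General solution: a = 693 + 20t, b = -308 - 9t for integer t.
a ≥ 0: smallest is 693 mod 20 = 13 (at t = -34), with b = -2.

13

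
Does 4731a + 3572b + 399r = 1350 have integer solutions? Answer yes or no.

gcd(4731, 3572):
  4731 = 1×3572 + 1159
  3572 = 3×1159 + 95
  1159 = 12×95 + 19
  95 = 5×19
so gcd(4731, 3572) = 19.
gcd(19, 399) = 19.
19 does not divide 1350 (remainder 1), so no integer solutions.

no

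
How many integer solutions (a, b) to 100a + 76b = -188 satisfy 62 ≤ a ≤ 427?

20

gcd(100, 76):
  100 = 1*76 + 24
  76 = 3*24 + 4
  24 = 6*4
so gcd(100, 76) = 4.
Back-substitute for Bézout coefficients:
  4 = 76 - 3*24
  ... = 100*(-3) + 76*(4)
Scale by -47: particular solution (141, -188); reduce a mod 19: (8, -13).
General solution: a = 8 + 19t, b = -13 - 25t for integer t.
62 ≤ 8 + 19t ≤ 427 gives t ∈ [3, 22], which is 20 values.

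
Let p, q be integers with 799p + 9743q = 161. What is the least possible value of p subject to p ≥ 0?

gcd(9743, 799):
  9743 = 12·799 + 155
  799 = 5·155 + 24
  155 = 6·24 + 11
  24 = 2·11 + 2
  11 = 5·2 + 1
  2 = 2·1
so gcd(9743, 799) = 1.
1 divides 161, so solutions exist.
Back-substitute for Bézout coefficients:
  1 = 11 - 5·2
  ... = 799·(-4463) + 9743·(366)
Scale by 161/1 = 161: (p₀, q₀) = (-718543, 58926).
General solution: p = -718543 + 9743t, q = 58926 - 799t for integer t.
p ≥ 0: smallest is -718543 mod 9743 = 2439 (at t = 74), with q = -200.

2439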